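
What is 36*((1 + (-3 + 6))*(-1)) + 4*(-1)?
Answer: -148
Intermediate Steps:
36*((1 + (-3 + 6))*(-1)) + 4*(-1) = 36*((1 + 3)*(-1)) - 4 = 36*(4*(-1)) - 4 = 36*(-4) - 4 = -144 - 4 = -148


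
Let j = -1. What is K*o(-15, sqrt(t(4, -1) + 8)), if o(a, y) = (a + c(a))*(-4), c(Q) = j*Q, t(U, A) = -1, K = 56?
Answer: 0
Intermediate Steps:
c(Q) = -Q
o(a, y) = 0 (o(a, y) = (a - a)*(-4) = 0*(-4) = 0)
K*o(-15, sqrt(t(4, -1) + 8)) = 56*0 = 0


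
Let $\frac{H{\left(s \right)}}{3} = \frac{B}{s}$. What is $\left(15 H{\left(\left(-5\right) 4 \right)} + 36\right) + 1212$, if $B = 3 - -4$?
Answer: $\frac{4929}{4} \approx 1232.3$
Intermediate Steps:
$B = 7$ ($B = 3 + 4 = 7$)
$H{\left(s \right)} = \frac{21}{s}$ ($H{\left(s \right)} = 3 \frac{7}{s} = \frac{21}{s}$)
$\left(15 H{\left(\left(-5\right) 4 \right)} + 36\right) + 1212 = \left(15 \frac{21}{\left(-5\right) 4} + 36\right) + 1212 = \left(15 \frac{21}{-20} + 36\right) + 1212 = \left(15 \cdot 21 \left(- \frac{1}{20}\right) + 36\right) + 1212 = \left(15 \left(- \frac{21}{20}\right) + 36\right) + 1212 = \left(- \frac{63}{4} + 36\right) + 1212 = \frac{81}{4} + 1212 = \frac{4929}{4}$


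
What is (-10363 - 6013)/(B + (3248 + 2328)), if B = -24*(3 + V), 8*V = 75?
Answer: -16376/5279 ≈ -3.1021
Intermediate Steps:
V = 75/8 (V = (⅛)*75 = 75/8 ≈ 9.3750)
B = -297 (B = -24*(3 + 75/8) = -24*99/8 = -297)
(-10363 - 6013)/(B + (3248 + 2328)) = (-10363 - 6013)/(-297 + (3248 + 2328)) = -16376/(-297 + 5576) = -16376/5279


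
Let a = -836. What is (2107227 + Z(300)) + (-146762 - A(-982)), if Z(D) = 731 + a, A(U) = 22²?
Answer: 1959876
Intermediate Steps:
A(U) = 484
Z(D) = -105 (Z(D) = 731 - 836 = -105)
(2107227 + Z(300)) + (-146762 - A(-982)) = (2107227 - 105) + (-146762 - 1*484) = 2107122 + (-146762 - 484) = 2107122 - 147246 = 1959876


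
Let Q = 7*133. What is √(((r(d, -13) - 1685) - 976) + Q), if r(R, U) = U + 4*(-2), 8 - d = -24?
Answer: I*√1751 ≈ 41.845*I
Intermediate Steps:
d = 32 (d = 8 - 1*(-24) = 8 + 24 = 32)
r(R, U) = -8 + U (r(R, U) = U - 8 = -8 + U)
Q = 931
√(((r(d, -13) - 1685) - 976) + Q) = √((((-8 - 13) - 1685) - 976) + 931) = √(((-21 - 1685) - 976) + 931) = √((-1706 - 976) + 931) = √(-2682 + 931) = √(-1751) = I*√1751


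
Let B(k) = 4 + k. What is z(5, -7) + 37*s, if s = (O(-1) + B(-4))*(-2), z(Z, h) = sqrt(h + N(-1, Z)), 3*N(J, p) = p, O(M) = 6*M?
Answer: 444 + 4*I*sqrt(3)/3 ≈ 444.0 + 2.3094*I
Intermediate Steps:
N(J, p) = p/3
z(Z, h) = sqrt(h + Z/3)
s = 12 (s = (6*(-1) + (4 - 4))*(-2) = (-6 + 0)*(-2) = -6*(-2) = 12)
z(5, -7) + 37*s = sqrt(3*5 + 9*(-7))/3 + 37*12 = sqrt(15 - 63)/3 + 444 = sqrt(-48)/3 + 444 = (4*I*sqrt(3))/3 + 444 = 4*I*sqrt(3)/3 + 444 = 444 + 4*I*sqrt(3)/3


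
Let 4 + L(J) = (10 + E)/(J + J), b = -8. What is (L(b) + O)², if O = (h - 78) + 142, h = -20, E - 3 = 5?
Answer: 96721/64 ≈ 1511.3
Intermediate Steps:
E = 8 (E = 3 + 5 = 8)
L(J) = -4 + 9/J (L(J) = -4 + (10 + 8)/(J + J) = -4 + 18/((2*J)) = -4 + 18*(1/(2*J)) = -4 + 9/J)
O = 44 (O = (-20 - 78) + 142 = -98 + 142 = 44)
(L(b) + O)² = ((-4 + 9/(-8)) + 44)² = ((-4 + 9*(-⅛)) + 44)² = ((-4 - 9/8) + 44)² = (-41/8 + 44)² = (311/8)² = 96721/64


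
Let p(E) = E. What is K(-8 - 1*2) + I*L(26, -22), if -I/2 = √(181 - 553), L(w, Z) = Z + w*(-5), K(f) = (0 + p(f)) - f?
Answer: 608*I*√93 ≈ 5863.3*I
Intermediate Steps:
K(f) = 0 (K(f) = (0 + f) - f = f - f = 0)
L(w, Z) = Z - 5*w
I = -4*I*√93 (I = -2*√(181 - 553) = -4*I*√93 ≈ -38.575*I)
K(-8 - 1*2) + I*L(26, -22) = 0 + (-4*I*√93)*(-22 - 5*26) = 0 + (-4*I*√93)*(-22 - 130) = 0 - 4*I*√93*(-152) = 0 + 608*I*√93 = 608*I*√93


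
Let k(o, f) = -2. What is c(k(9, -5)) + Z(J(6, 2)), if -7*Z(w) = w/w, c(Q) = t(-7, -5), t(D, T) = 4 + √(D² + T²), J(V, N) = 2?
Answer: 27/7 + √74 ≈ 12.459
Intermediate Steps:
c(Q) = 4 + √74 (c(Q) = 4 + √((-7)² + (-5)²) = 4 + √(49 + 25) = 4 + √74)
Z(w) = -⅐ (Z(w) = -w/(7*w) = -⅐*1 = -⅐)
c(k(9, -5)) + Z(J(6, 2)) = (4 + √74) - ⅐ = 27/7 + √74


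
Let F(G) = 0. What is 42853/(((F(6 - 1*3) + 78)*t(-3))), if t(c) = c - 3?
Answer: -42853/468 ≈ -91.566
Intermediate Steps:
t(c) = -3 + c
42853/(((F(6 - 1*3) + 78)*t(-3))) = 42853/(((0 + 78)*(-3 - 3))) = 42853/((78*(-6))) = 42853/(-468) = 42853*(-1/468) = -42853/468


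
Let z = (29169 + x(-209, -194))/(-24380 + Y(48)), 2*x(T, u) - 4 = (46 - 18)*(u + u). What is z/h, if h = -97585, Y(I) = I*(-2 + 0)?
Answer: 23739/2388490460 ≈ 9.9389e-6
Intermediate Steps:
x(T, u) = 2 + 28*u (x(T, u) = 2 + ((46 - 18)*(u + u))/2 = 2 + (28*(2*u))/2 = 2 + (56*u)/2 = 2 + 28*u)
Y(I) = -2*I (Y(I) = I*(-2) = -2*I)
z = -23739/24476 (z = (29169 + (2 + 28*(-194)))/(-24380 - 2*48) = (29169 + (2 - 5432))/(-24380 - 96) = (29169 - 5430)/(-24476) = 23739*(-1/24476) = -23739/24476 ≈ -0.96989)
z/h = -23739/24476/(-97585) = -23739/24476*(-1/97585) = 23739/2388490460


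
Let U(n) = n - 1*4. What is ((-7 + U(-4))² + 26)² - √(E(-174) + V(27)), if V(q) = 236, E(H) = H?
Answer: 63001 - √62 ≈ 62993.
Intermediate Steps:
U(n) = -4 + n (U(n) = n - 4 = -4 + n)
((-7 + U(-4))² + 26)² - √(E(-174) + V(27)) = ((-7 + (-4 - 4))² + 26)² - √(-174 + 236) = ((-7 - 8)² + 26)² - √62 = ((-15)² + 26)² - √62 = (225 + 26)² - √62 = 251² - √62 = 63001 - √62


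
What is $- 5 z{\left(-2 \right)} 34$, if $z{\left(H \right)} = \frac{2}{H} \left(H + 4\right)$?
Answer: $340$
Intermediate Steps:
$z{\left(H \right)} = \frac{2 \left(4 + H\right)}{H}$ ($z{\left(H \right)} = \frac{2}{H} \left(4 + H\right) = \frac{2 \left(4 + H\right)}{H}$)
$- 5 z{\left(-2 \right)} 34 = - 5 \left(2 + \frac{8}{-2}\right) 34 = - 5 \left(2 + 8 \left(- \frac{1}{2}\right)\right) 34 = - 5 \left(2 - 4\right) 34 = \left(-5\right) \left(-2\right) 34 = 10 \cdot 34 = 340$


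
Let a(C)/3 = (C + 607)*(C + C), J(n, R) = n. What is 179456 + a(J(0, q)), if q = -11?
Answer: 179456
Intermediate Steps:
a(C) = 6*C*(607 + C) (a(C) = 3*((C + 607)*(C + C)) = 3*((607 + C)*(2*C)) = 3*(2*C*(607 + C)) = 6*C*(607 + C))
179456 + a(J(0, q)) = 179456 + 6*0*(607 + 0) = 179456 + 6*0*607 = 179456 + 0 = 179456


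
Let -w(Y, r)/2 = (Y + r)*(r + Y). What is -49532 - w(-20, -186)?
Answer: 35340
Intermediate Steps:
w(Y, r) = -2*(Y + r)² (w(Y, r) = -2*(Y + r)*(r + Y) = -2*(Y + r)*(Y + r) = -2*(Y + r)²)
-49532 - w(-20, -186) = -49532 - (-2)*(-20 - 186)² = -49532 - (-2)*(-206)² = -49532 - (-2)*42436 = -49532 - 1*(-84872) = -49532 + 84872 = 35340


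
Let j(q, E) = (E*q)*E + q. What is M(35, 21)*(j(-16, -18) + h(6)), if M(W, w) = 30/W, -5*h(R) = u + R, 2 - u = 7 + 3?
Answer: -22284/5 ≈ -4456.8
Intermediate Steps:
u = -8 (u = 2 - (7 + 3) = 2 - 1*10 = 2 - 10 = -8)
h(R) = 8/5 - R/5 (h(R) = -(-8 + R)/5 = 8/5 - R/5)
j(q, E) = q + q*E**2 (j(q, E) = q*E**2 + q = q + q*E**2)
M(35, 21)*(j(-16, -18) + h(6)) = (30/35)*(-16*(1 + (-18)**2) + (8/5 - 1/5*6)) = (30*(1/35))*(-16*(1 + 324) + (8/5 - 6/5)) = 6*(-16*325 + 2/5)/7 = 6*(-5200 + 2/5)/7 = (6/7)*(-25998/5) = -22284/5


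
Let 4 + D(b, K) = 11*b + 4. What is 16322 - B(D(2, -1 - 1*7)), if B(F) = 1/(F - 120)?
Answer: 1599557/98 ≈ 16322.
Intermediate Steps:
D(b, K) = 11*b (D(b, K) = -4 + (11*b + 4) = -4 + (4 + 11*b) = 11*b)
B(F) = 1/(-120 + F)
16322 - B(D(2, -1 - 1*7)) = 16322 - 1/(-120 + 11*2) = 16322 - 1/(-120 + 22) = 16322 - 1/(-98) = 16322 - 1*(-1/98) = 16322 + 1/98 = 1599557/98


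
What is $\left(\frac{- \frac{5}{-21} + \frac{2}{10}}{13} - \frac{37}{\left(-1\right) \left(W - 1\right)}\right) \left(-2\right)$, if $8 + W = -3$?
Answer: $\frac{16651}{2730} \approx 6.0993$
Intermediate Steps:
$W = -11$ ($W = -8 - 3 = -11$)
$\left(\frac{- \frac{5}{-21} + \frac{2}{10}}{13} - \frac{37}{\left(-1\right) \left(W - 1\right)}\right) \left(-2\right) = \left(\frac{- \frac{5}{-21} + \frac{2}{10}}{13} - \frac{37}{\left(-1\right) \left(-11 - 1\right)}\right) \left(-2\right) = \left(\left(\left(-5\right) \left(- \frac{1}{21}\right) + 2 \cdot \frac{1}{10}\right) \frac{1}{13} - \frac{37}{\left(-1\right) \left(-12\right)}\right) \left(-2\right) = \left(\left(\frac{5}{21} + \frac{1}{5}\right) \frac{1}{13} - \frac{37}{12}\right) \left(-2\right) = \left(\frac{46}{105} \cdot \frac{1}{13} - \frac{37}{12}\right) \left(-2\right) = \left(\frac{46}{1365} - \frac{37}{12}\right) \left(-2\right) = \left(- \frac{16651}{5460}\right) \left(-2\right) = \frac{16651}{2730}$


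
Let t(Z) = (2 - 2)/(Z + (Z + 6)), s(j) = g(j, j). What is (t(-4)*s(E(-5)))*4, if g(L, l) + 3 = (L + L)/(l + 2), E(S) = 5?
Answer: 0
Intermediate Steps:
g(L, l) = -3 + 2*L/(2 + l) (g(L, l) = -3 + (L + L)/(l + 2) = -3 + (2*L)/(2 + l) = -3 + 2*L/(2 + l))
s(j) = (-6 - j)/(2 + j) (s(j) = (-6 - 3*j + 2*j)/(2 + j) = (-6 - j)/(2 + j))
t(Z) = 0 (t(Z) = 0/(Z + (6 + Z)) = 0/(6 + 2*Z) = 0)
(t(-4)*s(E(-5)))*4 = (0*((-6 - 1*5)/(2 + 5)))*4 = (0*((-6 - 5)/7))*4 = (0*((⅐)*(-11)))*4 = (0*(-11/7))*4 = 0*4 = 0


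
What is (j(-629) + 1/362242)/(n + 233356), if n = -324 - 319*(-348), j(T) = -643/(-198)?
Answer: 58230451/6169045739076 ≈ 9.4391e-6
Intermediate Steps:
j(T) = 643/198 (j(T) = -643*(-1/198) = 643/198)
n = 110688 (n = -324 + 111012 = 110688)
(j(-629) + 1/362242)/(n + 233356) = (643/198 + 1/362242)/(110688 + 233356) = (643/198 + 1/362242)/344044 = (58230451/17930979)*(1/344044) = 58230451/6169045739076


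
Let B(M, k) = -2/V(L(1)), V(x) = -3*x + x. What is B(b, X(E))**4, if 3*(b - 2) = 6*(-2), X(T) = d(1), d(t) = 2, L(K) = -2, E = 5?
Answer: 1/16 ≈ 0.062500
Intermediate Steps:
V(x) = -2*x
X(T) = 2
b = -2 (b = 2 + (6*(-2))/3 = 2 + (1/3)*(-12) = 2 - 4 = -2)
B(M, k) = -1/2 (B(M, k) = -2/((-2*(-2))) = -2/4 = -2*1/4 = -1/2)
B(b, X(E))**4 = (-1/2)**4 = 1/16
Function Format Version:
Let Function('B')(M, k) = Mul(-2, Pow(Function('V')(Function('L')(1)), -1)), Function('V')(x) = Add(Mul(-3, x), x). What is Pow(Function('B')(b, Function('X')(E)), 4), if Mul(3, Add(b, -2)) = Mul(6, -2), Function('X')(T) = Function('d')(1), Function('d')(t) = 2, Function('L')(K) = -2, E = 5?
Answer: Rational(1, 16) ≈ 0.062500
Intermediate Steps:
Function('V')(x) = Mul(-2, x)
Function('X')(T) = 2
b = -2 (b = Add(2, Mul(Rational(1, 3), Mul(6, -2))) = Add(2, Mul(Rational(1, 3), -12)) = Add(2, -4) = -2)
Function('B')(M, k) = Rational(-1, 2) (Function('B')(M, k) = Mul(-2, Pow(Mul(-2, -2), -1)) = Mul(-2, Pow(4, -1)) = Mul(-2, Rational(1, 4)) = Rational(-1, 2))
Pow(Function('B')(b, Function('X')(E)), 4) = Pow(Rational(-1, 2), 4) = Rational(1, 16)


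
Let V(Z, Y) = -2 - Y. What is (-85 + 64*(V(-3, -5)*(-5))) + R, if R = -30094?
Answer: -31139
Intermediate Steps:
(-85 + 64*(V(-3, -5)*(-5))) + R = (-85 + 64*((-2 - 1*(-5))*(-5))) - 30094 = (-85 + 64*((-2 + 5)*(-5))) - 30094 = (-85 + 64*(3*(-5))) - 30094 = (-85 + 64*(-15)) - 30094 = (-85 - 960) - 30094 = -1045 - 30094 = -31139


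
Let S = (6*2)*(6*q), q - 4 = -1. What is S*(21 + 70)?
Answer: 19656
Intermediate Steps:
q = 3 (q = 4 - 1 = 3)
S = 216 (S = (6*2)*(6*3) = 12*18 = 216)
S*(21 + 70) = 216*(21 + 70) = 216*91 = 19656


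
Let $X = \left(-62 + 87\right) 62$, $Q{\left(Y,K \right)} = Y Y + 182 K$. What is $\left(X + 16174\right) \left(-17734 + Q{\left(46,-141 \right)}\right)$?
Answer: $-731646720$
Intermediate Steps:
$Q{\left(Y,K \right)} = Y^{2} + 182 K$
$X = 1550$ ($X = 25 \cdot 62 = 1550$)
$\left(X + 16174\right) \left(-17734 + Q{\left(46,-141 \right)}\right) = \left(1550 + 16174\right) \left(-17734 + \left(46^{2} + 182 \left(-141\right)\right)\right) = 17724 \left(-17734 + \left(2116 - 25662\right)\right) = 17724 \left(-17734 - 23546\right) = 17724 \left(-41280\right) = -731646720$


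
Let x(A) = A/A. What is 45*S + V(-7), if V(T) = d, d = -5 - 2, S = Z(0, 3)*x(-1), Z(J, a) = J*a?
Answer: -7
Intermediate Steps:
x(A) = 1
S = 0 (S = (0*3)*1 = 0*1 = 0)
d = -7
V(T) = -7
45*S + V(-7) = 45*0 - 7 = 0 - 7 = -7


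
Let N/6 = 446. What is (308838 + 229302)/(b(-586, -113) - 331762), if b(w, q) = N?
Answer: -269070/164543 ≈ -1.6353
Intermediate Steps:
N = 2676 (N = 6*446 = 2676)
b(w, q) = 2676
(308838 + 229302)/(b(-586, -113) - 331762) = (308838 + 229302)/(2676 - 331762) = 538140/(-329086) = 538140*(-1/329086) = -269070/164543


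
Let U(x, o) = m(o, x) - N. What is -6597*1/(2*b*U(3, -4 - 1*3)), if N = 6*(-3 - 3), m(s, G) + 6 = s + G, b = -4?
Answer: 6597/208 ≈ 31.716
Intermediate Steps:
m(s, G) = -6 + G + s (m(s, G) = -6 + (s + G) = -6 + (G + s) = -6 + G + s)
N = -36 (N = 6*(-6) = -36)
U(x, o) = 30 + o + x (U(x, o) = (-6 + x + o) - 1*(-36) = (-6 + o + x) + 36 = 30 + o + x)
-6597*1/(2*b*U(3, -4 - 1*3)) = -6597*(-1/(8*(30 + (-4 - 1*3) + 3))) = -6597*(-1/(8*(30 + (-4 - 3) + 3))) = -6597*(-1/(8*(30 - 7 + 3))) = -6597/((26*2)*(-4)) = -6597/(52*(-4)) = -6597/(-208) = -6597*(-1/208) = 6597/208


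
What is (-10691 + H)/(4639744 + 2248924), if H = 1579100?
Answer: 1568409/6888668 ≈ 0.22768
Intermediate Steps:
(-10691 + H)/(4639744 + 2248924) = (-10691 + 1579100)/(4639744 + 2248924) = 1568409/6888668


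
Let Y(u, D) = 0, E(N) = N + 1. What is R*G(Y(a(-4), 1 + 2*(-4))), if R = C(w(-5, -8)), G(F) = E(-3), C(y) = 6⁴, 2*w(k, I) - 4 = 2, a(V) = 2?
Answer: -2592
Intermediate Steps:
w(k, I) = 3 (w(k, I) = 2 + (½)*2 = 2 + 1 = 3)
E(N) = 1 + N
C(y) = 1296
G(F) = -2 (G(F) = 1 - 3 = -2)
R = 1296
R*G(Y(a(-4), 1 + 2*(-4))) = 1296*(-2) = -2592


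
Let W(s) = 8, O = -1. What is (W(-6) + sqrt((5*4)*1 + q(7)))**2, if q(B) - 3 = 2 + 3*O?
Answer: (8 + sqrt(22))**2 ≈ 161.05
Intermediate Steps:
q(B) = 2 (q(B) = 3 + (2 + 3*(-1)) = 3 + (2 - 3) = 3 - 1 = 2)
(W(-6) + sqrt((5*4)*1 + q(7)))**2 = (8 + sqrt((5*4)*1 + 2))**2 = (8 + sqrt(20*1 + 2))**2 = (8 + sqrt(20 + 2))**2 = (8 + sqrt(22))**2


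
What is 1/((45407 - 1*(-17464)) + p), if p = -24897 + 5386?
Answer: 1/43360 ≈ 2.3063e-5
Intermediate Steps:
p = -19511
1/((45407 - 1*(-17464)) + p) = 1/((45407 - 1*(-17464)) - 19511) = 1/((45407 + 17464) - 19511) = 1/(62871 - 19511) = 1/43360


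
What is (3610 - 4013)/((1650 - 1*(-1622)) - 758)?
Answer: -403/2514 ≈ -0.16030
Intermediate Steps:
(3610 - 4013)/((1650 - 1*(-1622)) - 758) = -403/((1650 + 1622) - 758) = -403/(3272 - 758) = -403/2514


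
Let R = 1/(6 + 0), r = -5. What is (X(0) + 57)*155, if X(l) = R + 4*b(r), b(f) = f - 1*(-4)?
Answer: 49445/6 ≈ 8240.8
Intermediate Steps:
b(f) = 4 + f (b(f) = f + 4 = 4 + f)
R = ⅙ (R = 1/6 = ⅙ ≈ 0.16667)
X(l) = -23/6 (X(l) = ⅙ + 4*(4 - 5) = ⅙ + 4*(-1) = ⅙ - 4 = -23/6)
(X(0) + 57)*155 = (-23/6 + 57)*155 = (319/6)*155 = 49445/6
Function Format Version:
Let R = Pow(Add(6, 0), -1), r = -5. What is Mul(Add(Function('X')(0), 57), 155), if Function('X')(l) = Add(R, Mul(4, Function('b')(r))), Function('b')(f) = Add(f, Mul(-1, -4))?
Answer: Rational(49445, 6) ≈ 8240.8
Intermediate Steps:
Function('b')(f) = Add(4, f) (Function('b')(f) = Add(f, 4) = Add(4, f))
R = Rational(1, 6) (R = Pow(6, -1) = Rational(1, 6) ≈ 0.16667)
Function('X')(l) = Rational(-23, 6) (Function('X')(l) = Add(Rational(1, 6), Mul(4, Add(4, -5))) = Add(Rational(1, 6), Mul(4, -1)) = Add(Rational(1, 6), -4) = Rational(-23, 6))
Mul(Add(Function('X')(0), 57), 155) = Mul(Add(Rational(-23, 6), 57), 155) = Mul(Rational(319, 6), 155) = Rational(49445, 6)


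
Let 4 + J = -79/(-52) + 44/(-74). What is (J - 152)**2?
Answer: 89021673225/3701776 ≈ 24048.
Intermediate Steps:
J = -5917/1924 (J = -4 + (-79/(-52) + 44/(-74)) = -4 + (-79*(-1/52) + 44*(-1/74)) = -4 + (79/52 - 22/37) = -4 + 1779/1924 = -5917/1924 ≈ -3.0754)
(J - 152)**2 = (-5917/1924 - 152)**2 = (-298365/1924)**2 = 89021673225/3701776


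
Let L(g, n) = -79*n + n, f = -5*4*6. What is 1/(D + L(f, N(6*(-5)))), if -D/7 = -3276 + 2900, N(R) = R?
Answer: 1/4972 ≈ 0.00020113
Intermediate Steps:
f = -120 (f = -20*6 = -120)
D = 2632 (D = -7*(-3276 + 2900) = -7*(-376) = 2632)
L(g, n) = -78*n
1/(D + L(f, N(6*(-5)))) = 1/(2632 - 468*(-5)) = 1/(2632 - 78*(-30)) = 1/(2632 + 2340) = 1/4972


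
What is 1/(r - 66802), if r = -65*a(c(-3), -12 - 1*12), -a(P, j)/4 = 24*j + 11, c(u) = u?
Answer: -1/213702 ≈ -4.6794e-6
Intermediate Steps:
a(P, j) = -44 - 96*j (a(P, j) = -4*(24*j + 11) = -4*(11 + 24*j) = -44 - 96*j)
r = -146900 (r = -65*(-44 - 96*(-12 - 1*12)) = -65*(-44 - 96*(-12 - 12)) = -65*(-44 - 96*(-24)) = -65*(-44 + 2304) = -65*2260 = -146900)
1/(r - 66802) = 1/(-146900 - 66802) = 1/(-213702) = -1/213702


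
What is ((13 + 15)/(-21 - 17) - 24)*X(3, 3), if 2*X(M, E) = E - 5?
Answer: 470/19 ≈ 24.737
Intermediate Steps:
X(M, E) = -5/2 + E/2 (X(M, E) = (E - 5)/2 = (-5 + E)/2 = -5/2 + E/2)
((13 + 15)/(-21 - 17) - 24)*X(3, 3) = ((13 + 15)/(-21 - 17) - 24)*(-5/2 + (½)*3) = (28/(-38) - 24)*(-5/2 + 3/2) = (28*(-1/38) - 24)*(-1) = (-14/19 - 24)*(-1) = -470/19*(-1) = 470/19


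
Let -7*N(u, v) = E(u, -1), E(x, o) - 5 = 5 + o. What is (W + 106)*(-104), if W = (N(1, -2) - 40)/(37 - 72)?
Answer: -2730936/245 ≈ -11147.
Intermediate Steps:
E(x, o) = 10 + o (E(x, o) = 5 + (5 + o) = 10 + o)
N(u, v) = -9/7 (N(u, v) = -(10 - 1)/7 = -⅐*9 = -9/7)
W = 289/245 (W = (-9/7 - 40)/(37 - 72) = -289/7/(-35) = -289/7*(-1/35) = 289/245 ≈ 1.1796)
(W + 106)*(-104) = (289/245 + 106)*(-104) = (26259/245)*(-104) = -2730936/245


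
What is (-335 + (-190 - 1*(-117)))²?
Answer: 166464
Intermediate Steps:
(-335 + (-190 - 1*(-117)))² = (-335 + (-190 + 117))² = (-335 - 73)² = (-408)² = 166464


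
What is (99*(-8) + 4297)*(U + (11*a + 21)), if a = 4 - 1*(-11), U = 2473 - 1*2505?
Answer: 539770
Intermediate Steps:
U = -32 (U = 2473 - 2505 = -32)
a = 15 (a = 4 + 11 = 15)
(99*(-8) + 4297)*(U + (11*a + 21)) = (99*(-8) + 4297)*(-32 + (11*15 + 21)) = (-792 + 4297)*(-32 + (165 + 21)) = 3505*(-32 + 186) = 3505*154 = 539770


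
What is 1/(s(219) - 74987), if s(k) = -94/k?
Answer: -219/16422247 ≈ -1.3336e-5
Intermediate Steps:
1/(s(219) - 74987) = 1/(-94/219 - 74987) = 1/(-16422247/219) = -219/16422247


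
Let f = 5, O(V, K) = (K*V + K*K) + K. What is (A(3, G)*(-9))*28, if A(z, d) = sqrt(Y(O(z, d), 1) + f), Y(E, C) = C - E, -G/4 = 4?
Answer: -252*I*sqrt(186) ≈ -3436.8*I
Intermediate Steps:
G = -16 (G = -4*4 = -16)
O(V, K) = K + K**2 + K*V (O(V, K) = (K*V + K**2) + K = (K**2 + K*V) + K = K + K**2 + K*V)
A(z, d) = sqrt(6 - d*(1 + d + z)) (A(z, d) = sqrt((1 - d*(1 + d + z)) + 5) = sqrt(6 - d*(1 + d + z)))
(A(3, G)*(-9))*28 = (sqrt(6 - 1*(-16)*(1 - 16 + 3))*(-9))*28 = (sqrt(6 - 1*(-16)*(-12))*(-9))*28 = (sqrt(6 - 192)*(-9))*28 = (sqrt(-186)*(-9))*28 = ((I*sqrt(186))*(-9))*28 = -9*I*sqrt(186)*28 = -252*I*sqrt(186)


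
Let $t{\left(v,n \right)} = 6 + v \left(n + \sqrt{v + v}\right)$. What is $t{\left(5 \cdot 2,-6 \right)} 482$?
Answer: $-26028 + 9640 \sqrt{5} \approx -4472.3$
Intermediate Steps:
$t{\left(v,n \right)} = 6 + v \left(n + \sqrt{2} \sqrt{v}\right)$ ($t{\left(v,n \right)} = 6 + v \left(n + \sqrt{2 v}\right) = 6 + v \left(n + \sqrt{2} \sqrt{v}\right)$)
$t{\left(5 \cdot 2,-6 \right)} 482 = \left(6 - 6 \cdot 5 \cdot 2 + \sqrt{2} \left(5 \cdot 2\right)^{\frac{3}{2}}\right) 482 = \left(6 - 60 + \sqrt{2} \cdot 10^{\frac{3}{2}}\right) 482 = \left(6 - 60 + \sqrt{2} \cdot 10 \sqrt{10}\right) 482 = \left(6 - 60 + 20 \sqrt{5}\right) 482 = \left(-54 + 20 \sqrt{5}\right) 482 = -26028 + 9640 \sqrt{5}$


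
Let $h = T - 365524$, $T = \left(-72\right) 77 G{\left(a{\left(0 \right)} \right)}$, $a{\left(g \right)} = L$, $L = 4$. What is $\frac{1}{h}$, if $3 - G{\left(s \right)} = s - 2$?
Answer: $- \frac{1}{371068} \approx -2.6949 \cdot 10^{-6}$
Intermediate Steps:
$a{\left(g \right)} = 4$
$G{\left(s \right)} = 5 - s$ ($G{\left(s \right)} = 3 - \left(s - 2\right) = 3 - \left(-2 + s\right) = 5 - s$)
$T = -5544$ ($T = \left(-72\right) 77 \left(5 - 4\right) = - 5544 \left(5 - 4\right) = \left(-5544\right) 1 = -5544$)
$h = -371068$ ($h = -5544 - 365524 = -371068$)
$\frac{1}{h} = \frac{1}{-371068} = - \frac{1}{371068}$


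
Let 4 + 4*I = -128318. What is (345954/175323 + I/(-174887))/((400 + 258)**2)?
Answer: 44084871133/8850278749497976 ≈ 4.9812e-6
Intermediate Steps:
I = -64161/2 (I = -1 + (1/4)*(-128318) = -1 - 64159/2 = -64161/2 ≈ -32081.)
(345954/175323 + I/(-174887))/((400 + 258)**2) = (345954/175323 - 64161/2/(-174887))/((400 + 258)**2) = (345954*(1/175323) - 64161/2*(-1/174887))/(658**2) = (115318/58441 + 64161/349774)/432964 = (44084871133/20441142334)*(1/432964) = 44084871133/8850278749497976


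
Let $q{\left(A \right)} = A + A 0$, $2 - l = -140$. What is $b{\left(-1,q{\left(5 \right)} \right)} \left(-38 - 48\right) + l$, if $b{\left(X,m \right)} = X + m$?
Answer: $-202$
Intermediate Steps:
$l = 142$ ($l = 2 - -140 = 2 + 140 = 142$)
$q{\left(A \right)} = A$ ($q{\left(A \right)} = A + 0 = A$)
$b{\left(-1,q{\left(5 \right)} \right)} \left(-38 - 48\right) + l = \left(-1 + 5\right) \left(-38 - 48\right) + 142 = 4 \left(-38 - 48\right) + 142 = 4 \left(-86\right) + 142 = -344 + 142 = -202$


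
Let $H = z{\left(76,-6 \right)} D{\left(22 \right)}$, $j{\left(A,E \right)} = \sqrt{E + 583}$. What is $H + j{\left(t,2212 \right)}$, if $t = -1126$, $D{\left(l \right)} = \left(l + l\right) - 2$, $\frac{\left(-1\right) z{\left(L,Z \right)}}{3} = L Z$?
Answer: $57456 + \sqrt{2795} \approx 57509.0$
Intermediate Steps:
$z{\left(L,Z \right)} = - 3 L Z$
$D{\left(l \right)} = -2 + 2 l$ ($D{\left(l \right)} = 2 l - 2 = -2 + 2 l$)
$j{\left(A,E \right)} = \sqrt{583 + E}$
$H = 57456$ ($H = \left(-3\right) 76 \left(-6\right) \left(-2 + 2 \cdot 22\right) = 1368 \left(-2 + 44\right) = 1368 \cdot 42 = 57456$)
$H + j{\left(t,2212 \right)} = 57456 + \sqrt{583 + 2212} = 57456 + \sqrt{2795}$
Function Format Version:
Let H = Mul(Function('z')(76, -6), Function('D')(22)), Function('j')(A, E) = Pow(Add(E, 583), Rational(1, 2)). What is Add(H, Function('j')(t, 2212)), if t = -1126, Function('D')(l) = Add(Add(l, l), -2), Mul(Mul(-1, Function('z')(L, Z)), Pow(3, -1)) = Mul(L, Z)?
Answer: Add(57456, Pow(2795, Rational(1, 2))) ≈ 57509.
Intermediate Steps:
Function('z')(L, Z) = Mul(-3, L, Z) (Function('z')(L, Z) = Mul(-3, Mul(L, Z)) = Mul(-3, L, Z))
Function('D')(l) = Add(-2, Mul(2, l)) (Function('D')(l) = Add(Mul(2, l), -2) = Add(-2, Mul(2, l)))
Function('j')(A, E) = Pow(Add(583, E), Rational(1, 2))
H = 57456 (H = Mul(Mul(-3, 76, -6), Add(-2, Mul(2, 22))) = Mul(1368, Add(-2, 44)) = Mul(1368, 42) = 57456)
Add(H, Function('j')(t, 2212)) = Add(57456, Pow(Add(583, 2212), Rational(1, 2))) = Add(57456, Pow(2795, Rational(1, 2)))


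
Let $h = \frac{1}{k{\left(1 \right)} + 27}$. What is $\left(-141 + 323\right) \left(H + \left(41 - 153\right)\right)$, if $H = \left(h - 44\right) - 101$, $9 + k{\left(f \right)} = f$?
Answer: $- \frac{888524}{19} \approx -46764.0$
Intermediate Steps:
$k{\left(f \right)} = -9 + f$
$h = \frac{1}{19}$ ($h = \frac{1}{\left(-9 + 1\right) + 27} = \frac{1}{-8 + 27} = \frac{1}{19} \approx 0.052632$)
$H = - \frac{2754}{19}$ ($H = \left(\frac{1}{19} - 44\right) - 101 = - \frac{835}{19} - 101 = - \frac{2754}{19} \approx -144.95$)
$\left(-141 + 323\right) \left(H + \left(41 - 153\right)\right) = \left(-141 + 323\right) \left(- \frac{2754}{19} + \left(41 - 153\right)\right) = 182 \left(- \frac{2754}{19} - 112\right) = 182 \left(- \frac{4882}{19}\right) = - \frac{888524}{19}$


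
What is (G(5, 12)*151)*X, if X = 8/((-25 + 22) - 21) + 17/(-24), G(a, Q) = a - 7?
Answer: 3775/12 ≈ 314.58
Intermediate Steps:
G(a, Q) = -7 + a
X = -25/24 (X = 8/(-3 - 21) + 17*(-1/24) = 8/(-24) - 17/24 = 8*(-1/24) - 17/24 = -1/3 - 17/24 = -25/24 ≈ -1.0417)
(G(5, 12)*151)*X = ((-7 + 5)*151)*(-25/24) = -2*151*(-25/24) = -302*(-25/24) = 3775/12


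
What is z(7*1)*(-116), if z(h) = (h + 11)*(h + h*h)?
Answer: -116928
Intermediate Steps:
z(h) = (11 + h)*(h + h**2)
z(7*1)*(-116) = ((7*1)*(11 + (7*1)**2 + 12*(7*1)))*(-116) = (7*(11 + 7**2 + 12*7))*(-116) = (7*(11 + 49 + 84))*(-116) = (7*144)*(-116) = 1008*(-116) = -116928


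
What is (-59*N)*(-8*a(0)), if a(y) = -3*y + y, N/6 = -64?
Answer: 0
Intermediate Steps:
N = -384 (N = 6*(-64) = -384)
a(y) = -2*y
(-59*N)*(-8*a(0)) = (-59*(-384))*(-(-16)*0) = 22656*(-8*0) = 22656*0 = 0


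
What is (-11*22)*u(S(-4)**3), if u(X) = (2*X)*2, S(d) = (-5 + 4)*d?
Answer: -61952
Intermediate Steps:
S(d) = -d
u(X) = 4*X
(-11*22)*u(S(-4)**3) = (-11*22)*(4*(-1*(-4))**3) = -968*4**3 = -968*64 = -242*256 = -61952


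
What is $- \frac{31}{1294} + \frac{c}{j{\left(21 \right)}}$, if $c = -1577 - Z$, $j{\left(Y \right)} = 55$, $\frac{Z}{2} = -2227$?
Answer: $\frac{3721133}{71170} \approx 52.285$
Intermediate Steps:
$Z = -4454$ ($Z = 2 \left(-2227\right) = -4454$)
$c = 2877$ ($c = -1577 - -4454 = -1577 + 4454 = 2877$)
$- \frac{31}{1294} + \frac{c}{j{\left(21 \right)}} = - \frac{31}{1294} + \frac{2877}{55} = \frac{3721133}{71170}$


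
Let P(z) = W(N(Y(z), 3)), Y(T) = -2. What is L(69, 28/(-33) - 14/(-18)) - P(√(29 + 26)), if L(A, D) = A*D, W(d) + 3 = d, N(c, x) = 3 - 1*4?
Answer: -29/33 ≈ -0.87879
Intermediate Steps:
N(c, x) = -1 (N(c, x) = 3 - 4 = -1)
W(d) = -3 + d
P(z) = -4 (P(z) = -3 - 1 = -4)
L(69, 28/(-33) - 14/(-18)) - P(√(29 + 26)) = 69*(28/(-33) - 14/(-18)) - 1*(-4) = 69*(28*(-1/33) - 14*(-1/18)) + 4 = 69*(-28/33 + 7/9) + 4 = 69*(-7/99) + 4 = -161/33 + 4 = -29/33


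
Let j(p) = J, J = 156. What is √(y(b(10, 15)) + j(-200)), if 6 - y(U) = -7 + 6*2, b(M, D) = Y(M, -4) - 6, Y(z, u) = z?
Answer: √157 ≈ 12.530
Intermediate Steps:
b(M, D) = -6 + M (b(M, D) = M - 6 = -6 + M)
j(p) = 156
y(U) = 1 (y(U) = 6 - (-7 + 6*2) = 6 - (-7 + 12) = 6 - 1*5 = 6 - 5 = 1)
√(y(b(10, 15)) + j(-200)) = √(1 + 156) = √157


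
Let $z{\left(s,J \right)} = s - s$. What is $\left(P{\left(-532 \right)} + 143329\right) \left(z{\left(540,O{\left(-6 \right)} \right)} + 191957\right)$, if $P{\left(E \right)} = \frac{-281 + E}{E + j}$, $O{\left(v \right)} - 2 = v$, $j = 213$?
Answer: $\frac{8776804609148}{319} \approx 2.7513 \cdot 10^{10}$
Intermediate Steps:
$O{\left(v \right)} = 2 + v$
$P{\left(E \right)} = \frac{-281 + E}{213 + E}$ ($P{\left(E \right)} = \frac{-281 + E}{E + 213} = \frac{-281 + E}{213 + E}$)
$z{\left(s,J \right)} = 0$
$\left(P{\left(-532 \right)} + 143329\right) \left(z{\left(540,O{\left(-6 \right)} \right)} + 191957\right) = \left(\frac{-281 - 532}{213 - 532} + 143329\right) \left(0 + 191957\right) = \left(\frac{1}{-319} \left(-813\right) + 143329\right) 191957 = \left(\left(- \frac{1}{319}\right) \left(-813\right) + 143329\right) 191957 = \left(\frac{813}{319} + 143329\right) 191957 = \frac{45722764}{319} \cdot 191957 = \frac{8776804609148}{319}$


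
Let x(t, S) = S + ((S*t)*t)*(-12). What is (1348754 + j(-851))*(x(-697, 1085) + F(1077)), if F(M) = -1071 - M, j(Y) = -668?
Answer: -8526959729708898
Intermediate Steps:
x(t, S) = S - 12*S*t² (x(t, S) = S + (S*t²)*(-12) = S - 12*S*t²)
(1348754 + j(-851))*(x(-697, 1085) + F(1077)) = (1348754 - 668)*(1085*(1 - 12*(-697)²) + (-1071 - 1*1077)) = 1348086*(1085*(1 - 12*485809) + (-1071 - 1077)) = 1348086*(1085*(1 - 5829708) - 2148) = 1348086*(1085*(-5829707) - 2148) = 1348086*(-6325232095 - 2148) = 1348086*(-6325234243) = -8526959729708898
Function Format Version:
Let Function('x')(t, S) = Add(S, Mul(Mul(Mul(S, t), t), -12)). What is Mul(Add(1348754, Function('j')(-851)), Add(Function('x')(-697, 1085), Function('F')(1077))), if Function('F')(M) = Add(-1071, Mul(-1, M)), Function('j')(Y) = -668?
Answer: -8526959729708898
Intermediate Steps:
Function('x')(t, S) = Add(S, Mul(-12, S, Pow(t, 2))) (Function('x')(t, S) = Add(S, Mul(Mul(S, Pow(t, 2)), -12)) = Add(S, Mul(-12, S, Pow(t, 2))))
Mul(Add(1348754, Function('j')(-851)), Add(Function('x')(-697, 1085), Function('F')(1077))) = Mul(Add(1348754, -668), Add(Mul(1085, Add(1, Mul(-12, Pow(-697, 2)))), Add(-1071, Mul(-1, 1077)))) = Mul(1348086, Add(Mul(1085, Add(1, Mul(-12, 485809))), Add(-1071, -1077))) = Mul(1348086, Add(Mul(1085, Add(1, -5829708)), -2148)) = Mul(1348086, Add(Mul(1085, -5829707), -2148)) = Mul(1348086, Add(-6325232095, -2148)) = Mul(1348086, -6325234243) = -8526959729708898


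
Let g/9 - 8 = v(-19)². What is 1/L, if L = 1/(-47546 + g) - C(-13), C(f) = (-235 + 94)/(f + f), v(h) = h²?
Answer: -29260790/158683489 ≈ -0.18440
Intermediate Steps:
C(f) = -141/(2*f) (C(f) = -141*1/(2*f) = -141/(2*f))
g = 1172961 (g = 72 + 9*((-19)²)² = 72 + 9*361² = 72 + 9*130321 = 72 + 1172889 = 1172961)
L = -158683489/29260790 (L = 1/(-47546 + 1172961) - (-141)/(2*(-13)) = 1/1125415 - (-141)*(-1)/(2*13) = 1/1125415 - 1*141/26 = 1/1125415 - 141/26 = -158683489/29260790 ≈ -5.4231)
1/L = 1/(-158683489/29260790) = -29260790/158683489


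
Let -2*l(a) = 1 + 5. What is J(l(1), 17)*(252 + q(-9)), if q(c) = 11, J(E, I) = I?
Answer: 4471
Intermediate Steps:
l(a) = -3 (l(a) = -(1 + 5)/2 = -½*6 = -3)
J(l(1), 17)*(252 + q(-9)) = 17*(252 + 11) = 17*263 = 4471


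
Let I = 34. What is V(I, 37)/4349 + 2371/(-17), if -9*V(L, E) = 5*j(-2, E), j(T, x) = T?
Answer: -92803141/665397 ≈ -139.47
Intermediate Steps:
V(L, E) = 10/9 (V(L, E) = -5*(-2)/9 = -1/9*(-10) = 10/9)
V(I, 37)/4349 + 2371/(-17) = (10/9)/4349 + 2371/(-17) = (10/9)*(1/4349) + 2371*(-1/17) = 10/39141 - 2371/17 = -92803141/665397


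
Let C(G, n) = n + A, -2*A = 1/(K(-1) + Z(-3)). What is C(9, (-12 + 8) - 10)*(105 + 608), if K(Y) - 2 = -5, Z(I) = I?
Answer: -119071/12 ≈ -9922.6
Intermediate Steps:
K(Y) = -3 (K(Y) = 2 - 5 = -3)
A = 1/12 (A = -1/(2*(-3 - 3)) = -1/2/(-6) = -1/2*(-1/6) = 1/12 ≈ 0.083333)
C(G, n) = 1/12 + n (C(G, n) = n + 1/12 = 1/12 + n)
C(9, (-12 + 8) - 10)*(105 + 608) = (1/12 + ((-12 + 8) - 10))*(105 + 608) = (1/12 + (-4 - 10))*713 = (1/12 - 14)*713 = -167/12*713 = -119071/12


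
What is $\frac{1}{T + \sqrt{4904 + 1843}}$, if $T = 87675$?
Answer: $\frac{29225}{2562299626} - \frac{\sqrt{6747}}{7686898878} \approx 1.1395 \cdot 10^{-5}$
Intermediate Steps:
$\frac{1}{T + \sqrt{4904 + 1843}} = \frac{1}{87675 + \sqrt{4904 + 1843}} = \frac{1}{87675 + \sqrt{6747}}$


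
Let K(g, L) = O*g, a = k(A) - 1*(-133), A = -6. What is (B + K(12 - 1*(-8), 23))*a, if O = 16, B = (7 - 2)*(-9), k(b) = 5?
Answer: 37950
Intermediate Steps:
B = -45 (B = 5*(-9) = -45)
a = 138 (a = 5 - 1*(-133) = 5 + 133 = 138)
K(g, L) = 16*g
(B + K(12 - 1*(-8), 23))*a = (-45 + 16*(12 - 1*(-8)))*138 = (-45 + 16*(12 + 8))*138 = (-45 + 16*20)*138 = (-45 + 320)*138 = 275*138 = 37950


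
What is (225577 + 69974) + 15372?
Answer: 310923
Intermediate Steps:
(225577 + 69974) + 15372 = 295551 + 15372 = 310923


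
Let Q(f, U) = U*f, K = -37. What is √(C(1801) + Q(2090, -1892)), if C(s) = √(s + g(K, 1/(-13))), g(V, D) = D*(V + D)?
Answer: √(-668273320 + 13*√304851)/13 ≈ 1988.5*I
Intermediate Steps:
g(V, D) = D*(D + V)
C(s) = √(482/169 + s) (C(s) = √(s + (1/(-13) - 37)/(-13)) = √(s - (-1/13 - 37)/13) = √(s - 1/13*(-482/13)) = √(s + 482/169) = √(482/169 + s))
√(C(1801) + Q(2090, -1892)) = √(√(482 + 169*1801)/13 - 1892*2090) = √(√(482 + 304369)/13 - 3954280) = √(√304851/13 - 3954280) = √(-3954280 + √304851/13)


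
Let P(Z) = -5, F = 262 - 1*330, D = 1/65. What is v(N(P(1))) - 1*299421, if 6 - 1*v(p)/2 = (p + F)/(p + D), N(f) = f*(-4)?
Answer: -389524869/1301 ≈ -2.9940e+5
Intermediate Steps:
D = 1/65 ≈ 0.015385
F = -68 (F = 262 - 330 = -68)
N(f) = -4*f
v(p) = 12 - 2*(-68 + p)/(1/65 + p) (v(p) = 12 - 2*(p - 68)/(p + 1/65) = 12 - 2*(-68 + p)/(1/65 + p))
v(N(P(1))) - 1*299421 = 2*(4426 + 325*(-4*(-5)))/(1 + 65*(-4*(-5))) - 1*299421 = 2*(4426 + 325*20)/(1 + 65*20) - 299421 = 2*(4426 + 6500)/(1 + 1300) - 299421 = 2*10926/1301 - 299421 = 2*(1/1301)*10926 - 299421 = 21852/1301 - 299421 = -389524869/1301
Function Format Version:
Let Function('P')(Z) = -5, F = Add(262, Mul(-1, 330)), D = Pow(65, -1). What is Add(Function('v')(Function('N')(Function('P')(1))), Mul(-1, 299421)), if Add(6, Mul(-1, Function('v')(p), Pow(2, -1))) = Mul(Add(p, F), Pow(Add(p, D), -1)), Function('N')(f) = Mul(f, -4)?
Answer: Rational(-389524869, 1301) ≈ -2.9940e+5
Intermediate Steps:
D = Rational(1, 65) ≈ 0.015385
F = -68 (F = Add(262, -330) = -68)
Function('N')(f) = Mul(-4, f)
Function('v')(p) = Add(12, Mul(-2, Pow(Add(Rational(1, 65), p), -1), Add(-68, p))) (Function('v')(p) = Add(12, Mul(-2, Mul(Add(p, -68), Pow(Add(p, Rational(1, 65)), -1)))) = Add(12, Mul(-2, Mul(Add(-68, p), Pow(Add(Rational(1, 65), p), -1)))) = Add(12, Mul(-2, Mul(Pow(Add(Rational(1, 65), p), -1), Add(-68, p)))) = Add(12, Mul(-2, Pow(Add(Rational(1, 65), p), -1), Add(-68, p))))
Add(Function('v')(Function('N')(Function('P')(1))), Mul(-1, 299421)) = Add(Mul(2, Pow(Add(1, Mul(65, Mul(-4, -5))), -1), Add(4426, Mul(325, Mul(-4, -5)))), Mul(-1, 299421)) = Add(Mul(2, Pow(Add(1, Mul(65, 20)), -1), Add(4426, Mul(325, 20))), -299421) = Add(Mul(2, Pow(Add(1, 1300), -1), Add(4426, 6500)), -299421) = Add(Mul(2, Pow(1301, -1), 10926), -299421) = Add(Mul(2, Rational(1, 1301), 10926), -299421) = Add(Rational(21852, 1301), -299421) = Rational(-389524869, 1301)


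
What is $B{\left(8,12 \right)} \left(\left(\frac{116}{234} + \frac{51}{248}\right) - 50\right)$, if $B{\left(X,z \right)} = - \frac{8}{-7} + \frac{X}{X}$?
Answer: $- \frac{7152245}{67704} \approx -105.64$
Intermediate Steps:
$B{\left(X,z \right)} = \frac{15}{7}$ ($B{\left(X,z \right)} = \left(-8\right) \left(- \frac{1}{7}\right) + 1 = \frac{8}{7} + 1 = \frac{15}{7}$)
$B{\left(8,12 \right)} \left(\left(\frac{116}{234} + \frac{51}{248}\right) - 50\right) = \frac{15 \left(\left(\frac{116}{234} + \frac{51}{248}\right) - 50\right)}{7} = \frac{15 \left(\left(116 \cdot \frac{1}{234} + 51 \cdot \frac{1}{248}\right) + \left(-236 + 186\right)\right)}{7} = \frac{15 \left(\left(\frac{58}{117} + \frac{51}{248}\right) - 50\right)}{7} = \frac{15 \left(\frac{20351}{29016} - 50\right)}{7} = \frac{15}{7} \left(- \frac{1430449}{29016}\right) = - \frac{7152245}{67704}$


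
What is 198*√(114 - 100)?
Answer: 198*√14 ≈ 740.85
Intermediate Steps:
198*√(114 - 100) = 198*√14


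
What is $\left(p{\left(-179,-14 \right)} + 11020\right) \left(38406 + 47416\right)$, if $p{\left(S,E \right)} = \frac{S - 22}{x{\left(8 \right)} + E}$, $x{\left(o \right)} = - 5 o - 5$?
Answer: $\frac{55816998182}{59} \approx 9.4605 \cdot 10^{8}$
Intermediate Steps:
$x{\left(o \right)} = -5 - 5 o$
$p{\left(S,E \right)} = \frac{-22 + S}{-45 + E}$ ($p{\left(S,E \right)} = \frac{S - 22}{\left(-5 - 40\right) + E} = \frac{-22 + S}{\left(-5 - 40\right) + E} = \frac{-22 + S}{-45 + E}$)
$\left(p{\left(-179,-14 \right)} + 11020\right) \left(38406 + 47416\right) = \left(\frac{-22 - 179}{-45 - 14} + 11020\right) \left(38406 + 47416\right) = \left(\frac{1}{-59} \left(-201\right) + 11020\right) 85822 = \left(\left(- \frac{1}{59}\right) \left(-201\right) + 11020\right) 85822 = \left(\frac{201}{59} + 11020\right) 85822 = \frac{650381}{59} \cdot 85822 = \frac{55816998182}{59}$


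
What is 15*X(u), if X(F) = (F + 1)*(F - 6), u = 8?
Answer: 270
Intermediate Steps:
X(F) = (1 + F)*(-6 + F)
15*X(u) = 15*(-6 + 8**2 - 5*8) = 15*(-6 + 64 - 40) = 15*18 = 270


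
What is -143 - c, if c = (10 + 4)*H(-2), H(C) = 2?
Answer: -171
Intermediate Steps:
c = 28 (c = (10 + 4)*2 = 14*2 = 28)
-143 - c = -143 - 1*28 = -143 - 28 = -171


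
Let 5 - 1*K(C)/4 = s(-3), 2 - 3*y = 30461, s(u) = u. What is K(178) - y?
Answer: 10185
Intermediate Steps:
y = -10153 (y = 2/3 - 1/3*30461 = 2/3 - 30461/3 = -10153)
K(C) = 32 (K(C) = 20 - 4*(-3) = 20 + 12 = 32)
K(178) - y = 32 - 1*(-10153) = 32 + 10153 = 10185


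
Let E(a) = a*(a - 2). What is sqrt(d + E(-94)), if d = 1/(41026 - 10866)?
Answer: sqrt(513028840285)/7540 ≈ 94.995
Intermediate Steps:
E(a) = a*(-2 + a)
d = 1/30160 ≈ 3.3156e-5
sqrt(d + E(-94)) = sqrt(1/30160 - 94*(-2 - 94)) = sqrt(1/30160 - 94*(-96)) = sqrt(1/30160 + 9024) = sqrt(272163841/30160) = sqrt(513028840285)/7540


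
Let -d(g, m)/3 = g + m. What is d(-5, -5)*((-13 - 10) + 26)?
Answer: 90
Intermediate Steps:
d(g, m) = -3*g - 3*m (d(g, m) = -3*(g + m) = -3*g - 3*m)
d(-5, -5)*((-13 - 10) + 26) = (-3*(-5) - 3*(-5))*((-13 - 10) + 26) = (15 + 15)*(-23 + 26) = 30*3 = 90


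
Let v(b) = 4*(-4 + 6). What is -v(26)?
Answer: -8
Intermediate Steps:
v(b) = 8 (v(b) = 4*2 = 8)
-v(26) = -1*8 = -8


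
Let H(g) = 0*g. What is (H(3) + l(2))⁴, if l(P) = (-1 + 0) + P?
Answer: 1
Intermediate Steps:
l(P) = -1 + P
H(g) = 0
(H(3) + l(2))⁴ = (0 + (-1 + 2))⁴ = (0 + 1)⁴ = 1⁴ = 1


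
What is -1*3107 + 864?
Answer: -2243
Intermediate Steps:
-1*3107 + 864 = -3107 + 864 = -2243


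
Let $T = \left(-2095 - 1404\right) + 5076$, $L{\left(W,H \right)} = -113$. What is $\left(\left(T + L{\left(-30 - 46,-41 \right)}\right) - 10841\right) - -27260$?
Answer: $17883$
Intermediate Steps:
$T = 1577$ ($T = \left(-2095 - 1404\right) + 5076 = -3499 + 5076 = 1577$)
$\left(\left(T + L{\left(-30 - 46,-41 \right)}\right) - 10841\right) - -27260 = \left(\left(1577 - 113\right) - 10841\right) - -27260 = \left(1464 - 10841\right) + 27260 = -9377 + 27260 = 17883$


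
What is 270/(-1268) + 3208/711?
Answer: 1937887/450774 ≈ 4.2990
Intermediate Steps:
270/(-1268) + 3208/711 = 270*(-1/1268) + 3208*(1/711) = -135/634 + 3208/711 = 1937887/450774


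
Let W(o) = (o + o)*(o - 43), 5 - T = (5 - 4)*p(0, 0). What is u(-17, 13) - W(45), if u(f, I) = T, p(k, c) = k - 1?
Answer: -174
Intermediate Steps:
p(k, c) = -1 + k
T = 6 (T = 5 - (5 - 4)*(-1 + 0) = 5 - (-1) = 5 - 1*(-1) = 5 + 1 = 6)
u(f, I) = 6
W(o) = 2*o*(-43 + o) (W(o) = (2*o)*(-43 + o) = 2*o*(-43 + o))
u(-17, 13) - W(45) = 6 - 2*45*(-43 + 45) = 6 - 2*45*2 = 6 - 1*180 = 6 - 180 = -174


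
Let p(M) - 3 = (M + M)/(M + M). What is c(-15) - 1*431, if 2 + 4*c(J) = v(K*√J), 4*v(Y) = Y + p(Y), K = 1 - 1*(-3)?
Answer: -1725/4 + I*√15/4 ≈ -431.25 + 0.96825*I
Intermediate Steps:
K = 4 (K = 1 + 3 = 4)
p(M) = 4 (p(M) = 3 + (M + M)/(M + M) = 3 + (2*M)/((2*M)) = 3 + (2*M)*(1/(2*M)) = 3 + 1 = 4)
v(Y) = 1 + Y/4 (v(Y) = (Y + 4)/4 = (4 + Y)/4 = 1 + Y/4)
c(J) = -¼ + √J/4 (c(J) = -½ + (1 + (4*√J)/4)/4 = -½ + (1 + √J)/4 = -½ + (¼ + √J/4) = -¼ + √J/4)
c(-15) - 1*431 = (-¼ + √(-15)/4) - 1*431 = (-¼ + (I*√15)/4) - 431 = (-¼ + I*√15/4) - 431 = -1725/4 + I*√15/4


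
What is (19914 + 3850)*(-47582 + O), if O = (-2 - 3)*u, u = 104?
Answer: -1143095928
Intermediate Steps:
O = -520 (O = (-2 - 3)*104 = -5*104 = -520)
(19914 + 3850)*(-47582 + O) = (19914 + 3850)*(-47582 - 520) = 23764*(-48102) = -1143095928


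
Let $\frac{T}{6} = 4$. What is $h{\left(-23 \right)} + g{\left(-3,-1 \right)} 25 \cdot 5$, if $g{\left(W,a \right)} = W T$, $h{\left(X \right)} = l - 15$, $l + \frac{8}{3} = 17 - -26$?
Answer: $- \frac{26924}{3} \approx -8974.7$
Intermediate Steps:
$T = 24$ ($T = 6 \cdot 4 = 24$)
$l = \frac{121}{3}$ ($l = - \frac{8}{3} + \left(17 - -26\right) = - \frac{8}{3} + \left(17 + 26\right) = - \frac{8}{3} + 43 = \frac{121}{3} \approx 40.333$)
$h{\left(X \right)} = \frac{76}{3}$ ($h{\left(X \right)} = \frac{121}{3} - 15 = \frac{76}{3}$)
$g{\left(W,a \right)} = 24 W$ ($g{\left(W,a \right)} = W 24 = 24 W$)
$h{\left(-23 \right)} + g{\left(-3,-1 \right)} 25 \cdot 5 = \frac{76}{3} + 24 \left(-3\right) 25 \cdot 5 = \frac{76}{3} + \left(-72\right) 25 \cdot 5 = \frac{76}{3} - 9000 = - \frac{26924}{3}$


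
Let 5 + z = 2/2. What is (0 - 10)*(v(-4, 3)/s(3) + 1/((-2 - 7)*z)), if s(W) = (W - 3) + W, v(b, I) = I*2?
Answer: -365/18 ≈ -20.278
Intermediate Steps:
v(b, I) = 2*I
s(W) = -3 + 2*W (s(W) = (-3 + W) + W = -3 + 2*W)
z = -4 (z = -5 + 2/2 = -5 + 2*(½) = -5 + 1 = -4)
(0 - 10)*(v(-4, 3)/s(3) + 1/((-2 - 7)*z)) = (0 - 10)*((2*3)/(-3 + 2*3) + 1/(-2 - 7*(-4))) = -10*(6/(-3 + 6) - ¼/(-9)) = -10*(6/3 - ⅑*(-¼)) = -10*(6*(⅓) + 1/36) = -10*(2 + 1/36) = -10*73/36 = -365/18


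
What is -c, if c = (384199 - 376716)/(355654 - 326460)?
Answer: -7483/29194 ≈ -0.25632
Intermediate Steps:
c = 7483/29194 ≈ 0.25632
-c = -1*7483/29194 = -7483/29194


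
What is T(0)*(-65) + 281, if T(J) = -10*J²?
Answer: 281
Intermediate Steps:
T(0)*(-65) + 281 = -10*0²*(-65) + 281 = -10*0*(-65) + 281 = 0*(-65) + 281 = 0 + 281 = 281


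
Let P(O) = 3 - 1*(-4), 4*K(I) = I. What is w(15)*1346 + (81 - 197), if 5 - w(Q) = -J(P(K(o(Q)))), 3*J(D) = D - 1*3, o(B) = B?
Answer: 25226/3 ≈ 8408.7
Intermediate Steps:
K(I) = I/4
P(O) = 7 (P(O) = 3 + 4 = 7)
J(D) = -1 + D/3 (J(D) = (D - 1*3)/3 = (D - 3)/3 = (-3 + D)/3 = -1 + D/3)
w(Q) = 19/3 (w(Q) = 5 - (-1)*(-1 + (⅓)*7) = 5 - (-1)*(-1 + 7/3) = 5 - (-1)*4/3 = 5 - 1*(-4/3) = 5 + 4/3 = 19/3)
w(15)*1346 + (81 - 197) = (19/3)*1346 + (81 - 197) = 25574/3 - 116 = 25226/3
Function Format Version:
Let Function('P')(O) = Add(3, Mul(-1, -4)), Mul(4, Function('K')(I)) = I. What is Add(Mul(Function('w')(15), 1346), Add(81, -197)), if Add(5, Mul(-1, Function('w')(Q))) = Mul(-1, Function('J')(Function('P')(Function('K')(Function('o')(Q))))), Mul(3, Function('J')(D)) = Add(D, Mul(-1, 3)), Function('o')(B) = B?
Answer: Rational(25226, 3) ≈ 8408.7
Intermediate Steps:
Function('K')(I) = Mul(Rational(1, 4), I)
Function('P')(O) = 7 (Function('P')(O) = Add(3, 4) = 7)
Function('J')(D) = Add(-1, Mul(Rational(1, 3), D)) (Function('J')(D) = Mul(Rational(1, 3), Add(D, Mul(-1, 3))) = Mul(Rational(1, 3), Add(D, -3)) = Mul(Rational(1, 3), Add(-3, D)) = Add(-1, Mul(Rational(1, 3), D)))
Function('w')(Q) = Rational(19, 3) (Function('w')(Q) = Add(5, Mul(-1, Mul(-1, Add(-1, Mul(Rational(1, 3), 7))))) = Add(5, Mul(-1, Mul(-1, Add(-1, Rational(7, 3))))) = Add(5, Mul(-1, Mul(-1, Rational(4, 3)))) = Add(5, Mul(-1, Rational(-4, 3))) = Add(5, Rational(4, 3)) = Rational(19, 3))
Add(Mul(Function('w')(15), 1346), Add(81, -197)) = Add(Mul(Rational(19, 3), 1346), Add(81, -197)) = Add(Rational(25574, 3), -116) = Rational(25226, 3)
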